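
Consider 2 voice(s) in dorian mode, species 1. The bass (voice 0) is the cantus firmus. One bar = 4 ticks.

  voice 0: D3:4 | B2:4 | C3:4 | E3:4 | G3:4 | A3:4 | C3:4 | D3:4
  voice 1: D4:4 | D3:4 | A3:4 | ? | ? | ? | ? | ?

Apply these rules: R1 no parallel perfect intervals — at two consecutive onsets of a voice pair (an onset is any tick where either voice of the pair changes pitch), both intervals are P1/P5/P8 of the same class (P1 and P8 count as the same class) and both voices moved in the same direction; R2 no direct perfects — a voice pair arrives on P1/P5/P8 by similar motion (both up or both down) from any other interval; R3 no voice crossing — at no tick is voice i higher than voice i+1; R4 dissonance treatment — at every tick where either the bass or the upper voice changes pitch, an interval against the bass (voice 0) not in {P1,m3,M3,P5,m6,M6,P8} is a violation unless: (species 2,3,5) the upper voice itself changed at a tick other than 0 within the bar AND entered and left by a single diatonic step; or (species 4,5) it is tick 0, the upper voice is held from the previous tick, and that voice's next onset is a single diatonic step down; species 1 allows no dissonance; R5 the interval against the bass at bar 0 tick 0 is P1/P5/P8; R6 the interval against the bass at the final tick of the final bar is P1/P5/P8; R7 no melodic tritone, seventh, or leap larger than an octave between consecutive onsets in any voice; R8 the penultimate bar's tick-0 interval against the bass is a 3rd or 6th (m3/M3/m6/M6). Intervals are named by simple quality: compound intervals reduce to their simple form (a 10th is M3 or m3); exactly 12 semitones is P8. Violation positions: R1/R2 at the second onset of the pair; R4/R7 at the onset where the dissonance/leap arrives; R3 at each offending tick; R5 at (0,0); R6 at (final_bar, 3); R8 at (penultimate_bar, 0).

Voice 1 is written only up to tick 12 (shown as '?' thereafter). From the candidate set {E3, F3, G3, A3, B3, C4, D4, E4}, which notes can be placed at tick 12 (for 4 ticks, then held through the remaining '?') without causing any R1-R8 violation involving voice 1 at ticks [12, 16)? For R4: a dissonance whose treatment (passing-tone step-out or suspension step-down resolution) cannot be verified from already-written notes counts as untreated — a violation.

{C4, E3, G3}

E3: legal
F3: violates R4
G3: legal
A3: violates R4
B3: violates R2
C4: legal
D4: violates R4
E4: violates R2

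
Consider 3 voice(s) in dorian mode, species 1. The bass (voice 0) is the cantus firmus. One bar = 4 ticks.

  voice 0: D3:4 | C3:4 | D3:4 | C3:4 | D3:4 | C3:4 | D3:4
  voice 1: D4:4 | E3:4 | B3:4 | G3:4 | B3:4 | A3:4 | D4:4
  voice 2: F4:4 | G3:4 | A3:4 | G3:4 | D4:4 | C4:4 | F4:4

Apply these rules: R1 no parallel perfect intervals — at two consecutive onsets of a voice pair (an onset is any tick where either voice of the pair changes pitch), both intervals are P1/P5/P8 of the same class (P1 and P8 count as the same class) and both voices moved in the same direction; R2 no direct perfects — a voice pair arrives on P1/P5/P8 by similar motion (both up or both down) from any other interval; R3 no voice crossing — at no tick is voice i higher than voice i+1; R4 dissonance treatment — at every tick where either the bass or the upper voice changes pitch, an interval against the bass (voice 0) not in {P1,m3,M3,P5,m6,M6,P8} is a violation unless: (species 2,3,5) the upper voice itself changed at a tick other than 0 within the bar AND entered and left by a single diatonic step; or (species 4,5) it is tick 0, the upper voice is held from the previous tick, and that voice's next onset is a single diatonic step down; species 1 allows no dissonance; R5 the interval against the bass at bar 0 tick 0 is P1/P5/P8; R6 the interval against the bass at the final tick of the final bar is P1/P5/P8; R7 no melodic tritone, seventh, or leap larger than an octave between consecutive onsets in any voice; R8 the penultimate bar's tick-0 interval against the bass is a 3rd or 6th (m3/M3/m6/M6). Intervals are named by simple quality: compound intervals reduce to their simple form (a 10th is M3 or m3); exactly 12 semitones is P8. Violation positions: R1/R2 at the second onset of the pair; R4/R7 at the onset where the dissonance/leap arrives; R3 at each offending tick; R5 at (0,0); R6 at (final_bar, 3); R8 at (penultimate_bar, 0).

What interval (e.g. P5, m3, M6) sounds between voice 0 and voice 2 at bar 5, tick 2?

P8

voice 0=C3 voice 2=C4 -> P8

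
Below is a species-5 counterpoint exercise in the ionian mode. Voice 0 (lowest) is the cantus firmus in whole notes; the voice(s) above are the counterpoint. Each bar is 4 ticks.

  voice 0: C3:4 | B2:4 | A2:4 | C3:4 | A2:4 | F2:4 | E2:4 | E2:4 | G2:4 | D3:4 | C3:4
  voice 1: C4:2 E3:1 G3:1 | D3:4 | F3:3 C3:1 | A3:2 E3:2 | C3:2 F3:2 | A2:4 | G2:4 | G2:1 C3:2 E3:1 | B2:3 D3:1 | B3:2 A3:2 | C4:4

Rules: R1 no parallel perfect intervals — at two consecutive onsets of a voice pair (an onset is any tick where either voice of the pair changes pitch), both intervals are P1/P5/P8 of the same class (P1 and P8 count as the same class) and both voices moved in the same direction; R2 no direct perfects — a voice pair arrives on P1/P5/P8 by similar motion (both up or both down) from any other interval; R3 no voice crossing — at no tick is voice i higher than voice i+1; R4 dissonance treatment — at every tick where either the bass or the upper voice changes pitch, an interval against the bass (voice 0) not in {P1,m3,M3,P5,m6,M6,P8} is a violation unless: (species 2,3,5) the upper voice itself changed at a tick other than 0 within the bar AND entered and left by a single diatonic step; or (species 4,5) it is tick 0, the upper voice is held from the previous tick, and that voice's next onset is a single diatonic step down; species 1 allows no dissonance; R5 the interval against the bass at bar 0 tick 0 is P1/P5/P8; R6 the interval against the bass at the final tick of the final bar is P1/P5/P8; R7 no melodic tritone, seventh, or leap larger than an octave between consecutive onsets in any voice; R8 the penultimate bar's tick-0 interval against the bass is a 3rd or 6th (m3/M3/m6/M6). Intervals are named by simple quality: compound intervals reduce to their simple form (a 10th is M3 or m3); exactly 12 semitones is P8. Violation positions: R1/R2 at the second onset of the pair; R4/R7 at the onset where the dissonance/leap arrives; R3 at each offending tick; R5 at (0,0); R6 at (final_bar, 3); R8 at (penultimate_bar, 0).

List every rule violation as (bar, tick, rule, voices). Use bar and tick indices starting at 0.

bar 0: v0=C3 v1=C4 downbeat P8
bar 1: v0=B2 v1=D3 downbeat m3
bar 2: v0=A2 v1=F3 downbeat m6
bar 3: v0=C3 v1=A3 downbeat M6
bar 4: v0=A2 v1=C3 downbeat m3
bar 5: v0=F2 v1=A2 downbeat M3
bar 6: v0=E2 v1=G2 downbeat m3
bar 7: v0=E2 v1=G2 downbeat m3
bar 8: v0=G2 v1=B2 downbeat M3
bar 9: v0=D3 v1=B3 downbeat M6
bar 10: v0=C3 v1=C4 downbeat P8

No violations across 11 bars (C3..C3 vs C4..C4).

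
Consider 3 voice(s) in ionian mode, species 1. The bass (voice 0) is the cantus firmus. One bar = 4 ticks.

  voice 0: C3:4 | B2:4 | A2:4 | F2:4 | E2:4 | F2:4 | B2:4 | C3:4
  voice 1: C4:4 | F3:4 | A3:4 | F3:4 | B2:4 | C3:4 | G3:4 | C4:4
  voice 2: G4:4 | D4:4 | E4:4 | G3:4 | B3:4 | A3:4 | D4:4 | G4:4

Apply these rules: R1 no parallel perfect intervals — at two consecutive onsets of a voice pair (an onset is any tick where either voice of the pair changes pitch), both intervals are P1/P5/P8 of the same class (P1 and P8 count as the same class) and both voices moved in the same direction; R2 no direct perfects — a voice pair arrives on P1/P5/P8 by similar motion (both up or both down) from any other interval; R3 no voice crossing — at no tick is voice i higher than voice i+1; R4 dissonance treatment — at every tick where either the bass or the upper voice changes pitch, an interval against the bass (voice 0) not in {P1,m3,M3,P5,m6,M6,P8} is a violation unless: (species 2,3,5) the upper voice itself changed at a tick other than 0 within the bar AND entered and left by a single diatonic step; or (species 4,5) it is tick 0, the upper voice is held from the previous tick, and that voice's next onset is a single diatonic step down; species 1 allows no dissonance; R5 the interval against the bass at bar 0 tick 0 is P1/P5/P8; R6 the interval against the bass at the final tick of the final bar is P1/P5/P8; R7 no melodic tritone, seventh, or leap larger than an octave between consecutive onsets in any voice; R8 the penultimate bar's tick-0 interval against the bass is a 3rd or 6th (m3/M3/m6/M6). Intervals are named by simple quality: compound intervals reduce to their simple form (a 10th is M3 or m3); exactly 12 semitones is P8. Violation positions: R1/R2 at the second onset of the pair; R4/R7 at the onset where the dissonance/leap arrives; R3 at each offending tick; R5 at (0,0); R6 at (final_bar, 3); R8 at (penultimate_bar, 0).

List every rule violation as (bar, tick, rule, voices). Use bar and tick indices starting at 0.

bar 0: v0=C3 v1=C4 v2=G4 downbeat P5
bar 1: v0=B2 v1=F3 v2=D4 downbeat m3
bar 2: v0=A2 v1=A3 v2=E4 downbeat P5
bar 3: v0=F2 v1=F3 v2=G3 downbeat M2
bar 4: v0=E2 v1=B2 v2=B3 downbeat P5
bar 5: v0=F2 v1=C3 v2=A3 downbeat M3
bar 6: v0=B2 v1=G3 v2=D4 downbeat m3
bar 7: v0=C3 v1=C4 v2=G4 downbeat P5
  -> R4 @ bar 1 tick 0 v(0, 1): B2/F3 TT untreated
  -> R2 @ bar 2 tick 0 v(1, 2): F3/D4 M6 -> A3/E4 P5 similar
  -> R1 @ bar 3 tick 0 v(0, 1): A2/A3 P8 -> F2/F3 P8 similar
  -> R4 @ bar 3 tick 0 v(0, 2): F2/G3 M2 untreated
  -> R2 @ bar 4 tick 0 v(0, 1): F2/F3 P8 -> E2/B2 P5 similar
  -> R7 @ bar 4 tick 0 v(1,): F3->B2 leap 6st
  -> R1 @ bar 5 tick 0 v(0, 1): E2/B2 P5 -> F2/C3 P5 similar
  -> R2 @ bar 6 tick 0 v(1, 2): C3/A3 M6 -> G3/D4 P5 similar
  -> R7 @ bar 6 tick 0 v(0,): F2->B2 leap 6st
  -> R1 @ bar 7 tick 0 v(1, 2): G3/D4 P5 -> C4/G4 P5 similar
  -> R2 @ bar 7 tick 0 v(0, 1): B2/G3 m6 -> C3/C4 P8 similar
  -> R2 @ bar 7 tick 0 v(0, 2): B2/D4 m3 -> C3/G4 P5 similar

(1, 0, R4, (0, 1))
(2, 0, R2, (1, 2))
(3, 0, R1, (0, 1))
(3, 0, R4, (0, 2))
(4, 0, R2, (0, 1))
(4, 0, R7, (1,))
(5, 0, R1, (0, 1))
(6, 0, R2, (1, 2))
(6, 0, R7, (0,))
(7, 0, R1, (1, 2))
(7, 0, R2, (0, 1))
(7, 0, R2, (0, 2))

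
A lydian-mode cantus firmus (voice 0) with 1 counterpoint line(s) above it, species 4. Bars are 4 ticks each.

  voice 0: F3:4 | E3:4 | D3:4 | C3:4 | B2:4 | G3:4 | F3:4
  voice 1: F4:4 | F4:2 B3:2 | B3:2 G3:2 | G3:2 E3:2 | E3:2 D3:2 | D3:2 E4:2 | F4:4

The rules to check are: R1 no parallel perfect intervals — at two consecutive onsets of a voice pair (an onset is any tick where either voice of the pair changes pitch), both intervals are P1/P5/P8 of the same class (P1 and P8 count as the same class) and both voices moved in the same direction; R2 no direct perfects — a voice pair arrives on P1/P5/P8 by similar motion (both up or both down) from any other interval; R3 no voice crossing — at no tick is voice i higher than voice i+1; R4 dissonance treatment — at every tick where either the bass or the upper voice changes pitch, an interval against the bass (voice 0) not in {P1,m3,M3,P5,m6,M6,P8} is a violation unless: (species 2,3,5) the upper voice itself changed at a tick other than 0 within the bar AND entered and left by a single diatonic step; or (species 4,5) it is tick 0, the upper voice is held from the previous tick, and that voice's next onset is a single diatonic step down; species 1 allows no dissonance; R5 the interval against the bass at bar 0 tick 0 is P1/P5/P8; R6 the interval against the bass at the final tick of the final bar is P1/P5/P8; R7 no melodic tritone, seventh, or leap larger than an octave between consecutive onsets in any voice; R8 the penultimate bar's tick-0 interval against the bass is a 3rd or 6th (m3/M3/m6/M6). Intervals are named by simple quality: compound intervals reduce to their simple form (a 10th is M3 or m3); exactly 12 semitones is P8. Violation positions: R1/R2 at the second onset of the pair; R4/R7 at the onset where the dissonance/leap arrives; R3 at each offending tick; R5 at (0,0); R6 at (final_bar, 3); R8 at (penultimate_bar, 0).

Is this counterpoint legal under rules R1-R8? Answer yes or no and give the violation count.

No (8 violations)

bar 0: v0=F3 v1=F4 (P8)
bar 1: v0=E3 v1=F4 (m2)
bar 2: v0=D3 v1=B3 (M6)
bar 3: v0=C3 v1=G3 (P5)
bar 4: v0=B2 v1=E3 (P4)
bar 5: v0=G3 v1=D3 (P4)
bar 6: v0=F3 v1=F4 (P8)
  R4 @ bar1.0: E3/F4 m2 untreated
  R7 @ bar1.2: F4->B3 leap 6st
  R4 @ bar2.2: D3/G3 P4 untreated
  R3 @ bar5.0: G3 above D3
  R4 @ bar5.0: G3/D3 P4 untreated
  R8 @ bar5.0: penult P4 not 3rd/6th
  R3 @ bar5.1: G3 above D3
  R7 @ bar5.2: D3->E4 leap 14st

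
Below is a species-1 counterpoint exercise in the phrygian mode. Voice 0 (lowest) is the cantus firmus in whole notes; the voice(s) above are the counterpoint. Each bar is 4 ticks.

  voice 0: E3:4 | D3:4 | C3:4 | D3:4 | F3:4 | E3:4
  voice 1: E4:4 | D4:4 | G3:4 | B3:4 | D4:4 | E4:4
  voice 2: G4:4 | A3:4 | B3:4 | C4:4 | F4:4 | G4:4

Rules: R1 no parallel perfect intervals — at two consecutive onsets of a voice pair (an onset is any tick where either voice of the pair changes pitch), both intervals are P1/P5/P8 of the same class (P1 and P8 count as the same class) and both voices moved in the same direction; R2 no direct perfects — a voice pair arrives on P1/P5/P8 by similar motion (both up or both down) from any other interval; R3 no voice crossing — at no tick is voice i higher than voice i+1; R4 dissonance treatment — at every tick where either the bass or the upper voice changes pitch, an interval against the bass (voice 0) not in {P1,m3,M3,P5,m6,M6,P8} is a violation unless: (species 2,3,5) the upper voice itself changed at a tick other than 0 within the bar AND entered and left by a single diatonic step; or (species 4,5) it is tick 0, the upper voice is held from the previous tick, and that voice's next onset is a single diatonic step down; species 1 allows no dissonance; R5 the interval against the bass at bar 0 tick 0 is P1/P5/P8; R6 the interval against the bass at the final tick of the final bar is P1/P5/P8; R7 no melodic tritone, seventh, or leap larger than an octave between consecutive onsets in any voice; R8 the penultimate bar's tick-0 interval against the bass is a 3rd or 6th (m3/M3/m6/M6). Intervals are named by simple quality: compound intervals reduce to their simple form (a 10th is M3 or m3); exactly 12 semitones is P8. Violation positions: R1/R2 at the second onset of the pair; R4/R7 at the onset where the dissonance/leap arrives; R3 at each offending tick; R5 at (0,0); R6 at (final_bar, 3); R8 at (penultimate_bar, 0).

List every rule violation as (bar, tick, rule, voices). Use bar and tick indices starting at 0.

(0, 0, R5, (0, 2))
(1, 0, R1, (0, 1))
(1, 0, R2, (0, 2))
(1, 0, R3, (1, 2))
(1, 0, R7, (2,))
(1, 1, R3, (1, 2))
(1, 2, R3, (1, 2))
(1, 3, R3, (1, 2))
(2, 0, R2, (0, 1))
(2, 0, R4, (0, 2))
(3, 0, R4, (0, 2))
(4, 0, R2, (0, 2))
(4, 0, R8, (0, 2))
(5, 3, R6, (0, 2))

bar 0: v0=E3 v1=E4 v2=G4 downbeat m3
bar 1: v0=D3 v1=D4 v2=A3 downbeat P5
bar 2: v0=C3 v1=G3 v2=B3 downbeat M7
bar 3: v0=D3 v1=B3 v2=C4 downbeat m7
bar 4: v0=F3 v1=D4 v2=F4 downbeat P8
bar 5: v0=E3 v1=E4 v2=G4 downbeat m3
  -> R5 @ bar 0 tick 0 v(0, 2): opens on m3
  -> R1 @ bar 1 tick 0 v(0, 1): E3/E4 P8 -> D3/D4 P8 similar
  -> R2 @ bar 1 tick 0 v(0, 2): E3/G4 m3 -> D3/A3 P5 similar
  -> R3 @ bar 1 tick 0 v(1, 2): D4 above A3
  -> R7 @ bar 1 tick 0 v(2,): G4->A3 leap 10st
  -> R3 @ bar 1 tick 1 v(1, 2): D4 above A3
  -> R3 @ bar 1 tick 2 v(1, 2): D4 above A3
  -> R3 @ bar 1 tick 3 v(1, 2): D4 above A3
  -> R2 @ bar 2 tick 0 v(0, 1): D3/D4 P8 -> C3/G3 P5 similar
  -> R4 @ bar 2 tick 0 v(0, 2): C3/B3 M7 untreated
  -> R4 @ bar 3 tick 0 v(0, 2): D3/C4 m7 untreated
  -> R2 @ bar 4 tick 0 v(0, 2): D3/C4 m7 -> F3/F4 P8 similar
  -> R8 @ bar 4 tick 0 v(0, 2): penult P8 not 3rd/6th
  -> R6 @ bar 5 tick 3 v(0, 2): closes on m3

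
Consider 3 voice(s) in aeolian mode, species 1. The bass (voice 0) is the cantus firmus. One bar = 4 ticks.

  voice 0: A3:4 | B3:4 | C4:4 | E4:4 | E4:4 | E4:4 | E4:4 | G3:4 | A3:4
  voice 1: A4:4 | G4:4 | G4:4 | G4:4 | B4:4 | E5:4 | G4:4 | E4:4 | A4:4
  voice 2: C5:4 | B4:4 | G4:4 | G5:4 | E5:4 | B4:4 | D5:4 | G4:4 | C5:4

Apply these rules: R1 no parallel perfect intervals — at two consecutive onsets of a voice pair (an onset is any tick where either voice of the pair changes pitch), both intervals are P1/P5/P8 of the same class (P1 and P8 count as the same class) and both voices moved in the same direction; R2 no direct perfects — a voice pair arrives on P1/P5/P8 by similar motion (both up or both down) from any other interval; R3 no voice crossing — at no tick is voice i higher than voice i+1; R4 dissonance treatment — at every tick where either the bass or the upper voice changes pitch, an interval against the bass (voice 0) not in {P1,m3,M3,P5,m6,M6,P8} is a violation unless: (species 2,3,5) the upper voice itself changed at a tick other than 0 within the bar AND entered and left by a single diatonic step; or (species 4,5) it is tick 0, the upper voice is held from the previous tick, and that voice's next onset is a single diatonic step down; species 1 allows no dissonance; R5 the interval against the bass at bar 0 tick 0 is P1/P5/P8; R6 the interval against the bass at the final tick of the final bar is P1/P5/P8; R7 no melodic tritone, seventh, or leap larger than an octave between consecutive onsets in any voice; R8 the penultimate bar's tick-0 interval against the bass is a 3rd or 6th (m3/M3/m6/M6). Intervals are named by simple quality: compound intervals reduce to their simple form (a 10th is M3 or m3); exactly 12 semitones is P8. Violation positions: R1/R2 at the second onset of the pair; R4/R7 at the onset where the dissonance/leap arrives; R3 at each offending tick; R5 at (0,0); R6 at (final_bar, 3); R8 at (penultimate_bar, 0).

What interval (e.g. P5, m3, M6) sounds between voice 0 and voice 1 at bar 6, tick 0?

m3

voice 0=E4 voice 1=G4 -> m3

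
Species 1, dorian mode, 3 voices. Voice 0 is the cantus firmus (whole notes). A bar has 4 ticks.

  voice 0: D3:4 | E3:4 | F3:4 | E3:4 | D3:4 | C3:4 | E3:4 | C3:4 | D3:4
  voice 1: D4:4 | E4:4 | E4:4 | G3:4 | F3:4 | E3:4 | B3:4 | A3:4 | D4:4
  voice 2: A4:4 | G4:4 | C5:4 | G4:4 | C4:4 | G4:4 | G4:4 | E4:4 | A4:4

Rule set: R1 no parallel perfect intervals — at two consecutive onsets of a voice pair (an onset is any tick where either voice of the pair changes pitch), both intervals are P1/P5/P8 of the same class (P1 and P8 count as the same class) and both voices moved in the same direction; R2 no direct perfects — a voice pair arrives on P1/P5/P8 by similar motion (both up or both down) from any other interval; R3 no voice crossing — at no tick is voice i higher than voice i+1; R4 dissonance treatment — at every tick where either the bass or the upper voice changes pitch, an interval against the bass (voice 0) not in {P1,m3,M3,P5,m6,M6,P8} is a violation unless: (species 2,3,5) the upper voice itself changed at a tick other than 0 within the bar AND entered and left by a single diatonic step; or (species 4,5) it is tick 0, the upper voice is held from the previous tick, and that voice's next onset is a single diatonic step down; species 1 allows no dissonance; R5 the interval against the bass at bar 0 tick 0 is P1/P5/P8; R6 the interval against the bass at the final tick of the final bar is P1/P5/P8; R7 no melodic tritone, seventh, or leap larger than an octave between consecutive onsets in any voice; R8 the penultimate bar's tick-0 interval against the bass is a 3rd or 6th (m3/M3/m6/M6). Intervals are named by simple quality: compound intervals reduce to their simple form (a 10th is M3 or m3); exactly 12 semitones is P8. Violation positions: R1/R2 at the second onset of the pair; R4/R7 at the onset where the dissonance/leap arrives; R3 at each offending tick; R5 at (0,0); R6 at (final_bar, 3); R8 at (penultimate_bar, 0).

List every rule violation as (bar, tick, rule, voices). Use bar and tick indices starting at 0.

(1, 0, R1, (0, 1))
(2, 0, R2, (0, 2))
(2, 0, R4, (0, 1))
(3, 0, R2, (1, 2))
(4, 0, R2, (1, 2))
(4, 0, R4, (0, 2))
(6, 0, R2, (0, 1))
(7, 0, R2, (1, 2))
(8, 0, R1, (1, 2))
(8, 0, R2, (0, 1))
(8, 0, R2, (0, 2))

bar 0: v0=D3 v1=D4 v2=A4 downbeat P5
bar 1: v0=E3 v1=E4 v2=G4 downbeat m3
bar 2: v0=F3 v1=E4 v2=C5 downbeat P5
bar 3: v0=E3 v1=G3 v2=G4 downbeat m3
bar 4: v0=D3 v1=F3 v2=C4 downbeat m7
bar 5: v0=C3 v1=E3 v2=G4 downbeat P5
bar 6: v0=E3 v1=B3 v2=G4 downbeat m3
bar 7: v0=C3 v1=A3 v2=E4 downbeat M3
bar 8: v0=D3 v1=D4 v2=A4 downbeat P5
  -> R1 @ bar 1 tick 0 v(0, 1): D3/D4 P8 -> E3/E4 P8 similar
  -> R2 @ bar 2 tick 0 v(0, 2): E3/G4 m3 -> F3/C5 P5 similar
  -> R4 @ bar 2 tick 0 v(0, 1): F3/E4 M7 untreated
  -> R2 @ bar 3 tick 0 v(1, 2): E4/C5 m6 -> G3/G4 P8 similar
  -> R2 @ bar 4 tick 0 v(1, 2): G3/G4 P8 -> F3/C4 P5 similar
  -> R4 @ bar 4 tick 0 v(0, 2): D3/C4 m7 untreated
  -> R2 @ bar 6 tick 0 v(0, 1): C3/E3 M3 -> E3/B3 P5 similar
  -> R2 @ bar 7 tick 0 v(1, 2): B3/G4 m6 -> A3/E4 P5 similar
  -> R1 @ bar 8 tick 0 v(1, 2): A3/E4 P5 -> D4/A4 P5 similar
  -> R2 @ bar 8 tick 0 v(0, 1): C3/A3 M6 -> D3/D4 P8 similar
  -> R2 @ bar 8 tick 0 v(0, 2): C3/E4 M3 -> D3/A4 P5 similar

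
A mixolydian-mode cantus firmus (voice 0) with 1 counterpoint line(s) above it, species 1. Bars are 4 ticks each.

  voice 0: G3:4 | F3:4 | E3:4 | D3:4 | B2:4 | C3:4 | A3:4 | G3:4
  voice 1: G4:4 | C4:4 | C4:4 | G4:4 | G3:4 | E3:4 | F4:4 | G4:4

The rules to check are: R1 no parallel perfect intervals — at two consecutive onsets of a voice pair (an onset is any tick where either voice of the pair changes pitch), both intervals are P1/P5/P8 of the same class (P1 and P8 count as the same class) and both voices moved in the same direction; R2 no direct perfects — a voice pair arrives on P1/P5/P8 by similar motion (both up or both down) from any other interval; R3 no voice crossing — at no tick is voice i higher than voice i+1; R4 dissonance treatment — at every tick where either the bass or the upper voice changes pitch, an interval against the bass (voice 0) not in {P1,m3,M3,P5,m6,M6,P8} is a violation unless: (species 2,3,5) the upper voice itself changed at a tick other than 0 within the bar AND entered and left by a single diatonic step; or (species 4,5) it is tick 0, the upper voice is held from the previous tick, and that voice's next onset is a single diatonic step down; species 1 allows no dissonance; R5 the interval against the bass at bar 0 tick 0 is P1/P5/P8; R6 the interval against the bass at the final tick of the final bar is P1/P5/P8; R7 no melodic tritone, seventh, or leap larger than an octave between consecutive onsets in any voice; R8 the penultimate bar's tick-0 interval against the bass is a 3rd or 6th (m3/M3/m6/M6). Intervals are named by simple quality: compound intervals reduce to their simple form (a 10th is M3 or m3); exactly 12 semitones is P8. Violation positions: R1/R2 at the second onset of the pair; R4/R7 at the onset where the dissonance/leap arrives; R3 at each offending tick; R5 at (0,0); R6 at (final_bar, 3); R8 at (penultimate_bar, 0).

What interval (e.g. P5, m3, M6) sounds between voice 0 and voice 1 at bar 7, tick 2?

voice 0=G3 voice 1=G4 -> P8

P8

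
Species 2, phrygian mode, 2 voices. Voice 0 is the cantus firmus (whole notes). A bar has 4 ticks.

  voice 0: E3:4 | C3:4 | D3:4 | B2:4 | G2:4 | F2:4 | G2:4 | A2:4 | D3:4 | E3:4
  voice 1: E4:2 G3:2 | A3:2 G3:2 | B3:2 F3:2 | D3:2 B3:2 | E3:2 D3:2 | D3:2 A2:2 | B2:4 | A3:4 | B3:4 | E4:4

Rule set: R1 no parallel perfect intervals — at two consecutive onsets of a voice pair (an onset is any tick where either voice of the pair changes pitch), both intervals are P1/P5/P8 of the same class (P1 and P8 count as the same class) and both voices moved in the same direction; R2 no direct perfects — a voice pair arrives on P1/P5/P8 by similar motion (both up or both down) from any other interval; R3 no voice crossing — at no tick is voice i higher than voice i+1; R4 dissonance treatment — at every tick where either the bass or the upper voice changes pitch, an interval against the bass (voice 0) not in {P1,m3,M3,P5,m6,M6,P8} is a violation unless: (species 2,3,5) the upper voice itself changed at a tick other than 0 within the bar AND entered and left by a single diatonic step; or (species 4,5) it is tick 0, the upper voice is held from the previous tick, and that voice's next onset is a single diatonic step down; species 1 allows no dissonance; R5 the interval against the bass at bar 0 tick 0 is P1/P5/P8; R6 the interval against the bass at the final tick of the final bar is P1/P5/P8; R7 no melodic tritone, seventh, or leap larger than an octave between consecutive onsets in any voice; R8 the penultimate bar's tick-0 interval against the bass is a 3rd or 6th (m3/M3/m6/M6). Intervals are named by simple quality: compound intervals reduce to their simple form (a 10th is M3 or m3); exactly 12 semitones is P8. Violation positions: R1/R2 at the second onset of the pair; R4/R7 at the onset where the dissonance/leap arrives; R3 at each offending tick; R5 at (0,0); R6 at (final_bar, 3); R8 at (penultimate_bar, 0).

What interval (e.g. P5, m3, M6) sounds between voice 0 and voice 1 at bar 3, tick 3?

P8

voice 0=B2 voice 1=B3 -> P8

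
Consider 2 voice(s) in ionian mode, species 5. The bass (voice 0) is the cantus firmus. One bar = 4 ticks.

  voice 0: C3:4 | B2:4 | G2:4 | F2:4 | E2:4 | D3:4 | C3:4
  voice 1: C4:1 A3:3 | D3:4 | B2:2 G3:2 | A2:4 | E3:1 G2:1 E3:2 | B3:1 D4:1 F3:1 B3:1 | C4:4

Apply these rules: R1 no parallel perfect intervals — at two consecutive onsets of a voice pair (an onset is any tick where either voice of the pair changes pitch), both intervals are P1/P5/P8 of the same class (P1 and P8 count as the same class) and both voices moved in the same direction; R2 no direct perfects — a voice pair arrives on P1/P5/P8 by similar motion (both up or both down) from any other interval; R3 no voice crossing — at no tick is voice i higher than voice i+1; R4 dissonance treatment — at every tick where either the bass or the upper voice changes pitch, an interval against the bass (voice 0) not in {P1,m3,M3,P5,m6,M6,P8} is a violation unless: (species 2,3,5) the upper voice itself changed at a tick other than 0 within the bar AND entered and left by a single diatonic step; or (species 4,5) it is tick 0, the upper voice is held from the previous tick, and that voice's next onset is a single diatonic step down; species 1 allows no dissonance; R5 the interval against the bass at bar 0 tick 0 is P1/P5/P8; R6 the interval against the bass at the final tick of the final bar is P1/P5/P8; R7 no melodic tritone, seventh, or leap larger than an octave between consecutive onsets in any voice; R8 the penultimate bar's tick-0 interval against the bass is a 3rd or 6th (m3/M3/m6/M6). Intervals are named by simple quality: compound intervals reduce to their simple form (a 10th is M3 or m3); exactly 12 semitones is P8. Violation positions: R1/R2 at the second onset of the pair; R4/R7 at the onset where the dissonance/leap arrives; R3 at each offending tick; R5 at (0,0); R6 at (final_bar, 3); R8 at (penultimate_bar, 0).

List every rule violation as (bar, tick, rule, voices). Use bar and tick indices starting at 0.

bar 0: v0=C3 v1=C4 downbeat P8
bar 1: v0=B2 v1=D3 downbeat m3
bar 2: v0=G2 v1=B2 downbeat M3
bar 3: v0=F2 v1=A2 downbeat M3
bar 4: v0=E2 v1=E3 downbeat P8
bar 5: v0=D3 v1=B3 downbeat M6
bar 6: v0=C3 v1=C4 downbeat P8
  -> R7 @ bar 3 tick 0 v(1,): G3->A2 leap 10st
  -> R7 @ bar 5 tick 0 v(0,): E2->D3 leap 10st
  -> R7 @ bar 5 tick 3 v(1,): F3->B3 leap 6st

(3, 0, R7, (1,))
(5, 0, R7, (0,))
(5, 3, R7, (1,))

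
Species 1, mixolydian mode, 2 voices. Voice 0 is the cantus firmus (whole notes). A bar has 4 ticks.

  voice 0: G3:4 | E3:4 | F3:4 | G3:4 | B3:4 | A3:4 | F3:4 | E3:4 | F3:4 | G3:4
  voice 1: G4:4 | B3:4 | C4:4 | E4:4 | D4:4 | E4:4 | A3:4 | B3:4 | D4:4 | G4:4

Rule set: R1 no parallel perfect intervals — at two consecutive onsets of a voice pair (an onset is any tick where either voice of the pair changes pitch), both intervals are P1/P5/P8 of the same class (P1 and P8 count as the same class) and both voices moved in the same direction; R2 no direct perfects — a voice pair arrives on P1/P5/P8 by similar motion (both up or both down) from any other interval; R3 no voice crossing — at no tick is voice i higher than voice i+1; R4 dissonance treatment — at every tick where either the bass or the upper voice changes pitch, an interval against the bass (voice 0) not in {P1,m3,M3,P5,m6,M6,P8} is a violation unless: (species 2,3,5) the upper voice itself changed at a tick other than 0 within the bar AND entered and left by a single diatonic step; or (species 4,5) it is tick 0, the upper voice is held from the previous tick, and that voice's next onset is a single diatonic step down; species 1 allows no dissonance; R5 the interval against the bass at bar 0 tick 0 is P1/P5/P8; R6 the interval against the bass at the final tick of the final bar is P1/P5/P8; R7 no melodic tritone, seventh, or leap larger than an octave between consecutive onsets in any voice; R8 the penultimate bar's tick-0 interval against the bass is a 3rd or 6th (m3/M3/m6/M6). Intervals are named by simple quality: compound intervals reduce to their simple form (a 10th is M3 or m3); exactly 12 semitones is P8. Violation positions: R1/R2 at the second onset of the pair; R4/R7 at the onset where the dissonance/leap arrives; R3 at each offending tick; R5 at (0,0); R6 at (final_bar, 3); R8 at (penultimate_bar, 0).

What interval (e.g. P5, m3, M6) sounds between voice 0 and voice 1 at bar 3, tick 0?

M6

voice 0=G3 voice 1=E4 -> M6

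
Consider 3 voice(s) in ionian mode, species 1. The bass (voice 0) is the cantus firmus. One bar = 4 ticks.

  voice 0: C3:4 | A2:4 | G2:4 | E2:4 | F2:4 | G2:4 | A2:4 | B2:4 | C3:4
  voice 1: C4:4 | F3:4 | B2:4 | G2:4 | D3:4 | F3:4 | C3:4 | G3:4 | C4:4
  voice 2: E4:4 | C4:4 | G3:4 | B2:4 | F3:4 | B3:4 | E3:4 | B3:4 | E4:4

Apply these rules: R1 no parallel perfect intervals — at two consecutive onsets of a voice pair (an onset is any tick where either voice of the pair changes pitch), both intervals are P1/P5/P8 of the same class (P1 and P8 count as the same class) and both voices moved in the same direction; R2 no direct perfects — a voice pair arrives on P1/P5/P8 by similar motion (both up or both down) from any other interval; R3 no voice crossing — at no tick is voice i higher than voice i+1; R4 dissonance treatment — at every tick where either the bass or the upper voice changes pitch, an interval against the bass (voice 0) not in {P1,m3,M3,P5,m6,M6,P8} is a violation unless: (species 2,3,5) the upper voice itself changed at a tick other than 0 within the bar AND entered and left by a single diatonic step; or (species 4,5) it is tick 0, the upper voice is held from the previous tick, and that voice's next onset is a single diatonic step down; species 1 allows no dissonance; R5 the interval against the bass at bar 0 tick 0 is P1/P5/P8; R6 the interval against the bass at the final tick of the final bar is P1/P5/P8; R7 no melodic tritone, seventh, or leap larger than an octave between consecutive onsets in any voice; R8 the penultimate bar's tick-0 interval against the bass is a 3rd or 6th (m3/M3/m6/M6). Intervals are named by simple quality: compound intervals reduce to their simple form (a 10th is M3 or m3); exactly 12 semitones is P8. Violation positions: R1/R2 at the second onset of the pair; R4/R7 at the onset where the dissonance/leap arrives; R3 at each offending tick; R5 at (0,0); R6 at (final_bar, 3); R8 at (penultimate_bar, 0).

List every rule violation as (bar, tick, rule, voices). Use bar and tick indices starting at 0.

(0, 0, R5, (0, 2))
(1, 0, R2, (1, 2))
(2, 0, R2, (0, 2))
(2, 0, R7, (1,))
(3, 0, R2, (0, 2))
(4, 0, R2, (0, 2))
(4, 0, R7, (2,))
(5, 0, R4, (0, 1))
(5, 0, R7, (2,))
(7, 0, R2, (0, 2))
(7, 0, R8, (0, 2))
(8, 0, R2, (0, 1))
(8, 3, R6, (0, 2))

bar 0: v0=C3 v1=C4 v2=E4 downbeat M3
bar 1: v0=A2 v1=F3 v2=C4 downbeat m3
bar 2: v0=G2 v1=B2 v2=G3 downbeat P8
bar 3: v0=E2 v1=G2 v2=B2 downbeat P5
bar 4: v0=F2 v1=D3 v2=F3 downbeat P8
bar 5: v0=G2 v1=F3 v2=B3 downbeat M3
bar 6: v0=A2 v1=C3 v2=E3 downbeat P5
bar 7: v0=B2 v1=G3 v2=B3 downbeat P8
bar 8: v0=C3 v1=C4 v2=E4 downbeat M3
  -> R5 @ bar 0 tick 0 v(0, 2): opens on M3
  -> R2 @ bar 1 tick 0 v(1, 2): C4/E4 M3 -> F3/C4 P5 similar
  -> R2 @ bar 2 tick 0 v(0, 2): A2/C4 m3 -> G2/G3 P8 similar
  -> R7 @ bar 2 tick 0 v(1,): F3->B2 leap 6st
  -> R2 @ bar 3 tick 0 v(0, 2): G2/G3 P8 -> E2/B2 P5 similar
  -> R2 @ bar 4 tick 0 v(0, 2): E2/B2 P5 -> F2/F3 P8 similar
  -> R7 @ bar 4 tick 0 v(2,): B2->F3 leap 6st
  -> R4 @ bar 5 tick 0 v(0, 1): G2/F3 m7 untreated
  -> R7 @ bar 5 tick 0 v(2,): F3->B3 leap 6st
  -> R2 @ bar 7 tick 0 v(0, 2): A2/E3 P5 -> B2/B3 P8 similar
  -> R8 @ bar 7 tick 0 v(0, 2): penult P8 not 3rd/6th
  -> R2 @ bar 8 tick 0 v(0, 1): B2/G3 m6 -> C3/C4 P8 similar
  -> R6 @ bar 8 tick 3 v(0, 2): closes on M3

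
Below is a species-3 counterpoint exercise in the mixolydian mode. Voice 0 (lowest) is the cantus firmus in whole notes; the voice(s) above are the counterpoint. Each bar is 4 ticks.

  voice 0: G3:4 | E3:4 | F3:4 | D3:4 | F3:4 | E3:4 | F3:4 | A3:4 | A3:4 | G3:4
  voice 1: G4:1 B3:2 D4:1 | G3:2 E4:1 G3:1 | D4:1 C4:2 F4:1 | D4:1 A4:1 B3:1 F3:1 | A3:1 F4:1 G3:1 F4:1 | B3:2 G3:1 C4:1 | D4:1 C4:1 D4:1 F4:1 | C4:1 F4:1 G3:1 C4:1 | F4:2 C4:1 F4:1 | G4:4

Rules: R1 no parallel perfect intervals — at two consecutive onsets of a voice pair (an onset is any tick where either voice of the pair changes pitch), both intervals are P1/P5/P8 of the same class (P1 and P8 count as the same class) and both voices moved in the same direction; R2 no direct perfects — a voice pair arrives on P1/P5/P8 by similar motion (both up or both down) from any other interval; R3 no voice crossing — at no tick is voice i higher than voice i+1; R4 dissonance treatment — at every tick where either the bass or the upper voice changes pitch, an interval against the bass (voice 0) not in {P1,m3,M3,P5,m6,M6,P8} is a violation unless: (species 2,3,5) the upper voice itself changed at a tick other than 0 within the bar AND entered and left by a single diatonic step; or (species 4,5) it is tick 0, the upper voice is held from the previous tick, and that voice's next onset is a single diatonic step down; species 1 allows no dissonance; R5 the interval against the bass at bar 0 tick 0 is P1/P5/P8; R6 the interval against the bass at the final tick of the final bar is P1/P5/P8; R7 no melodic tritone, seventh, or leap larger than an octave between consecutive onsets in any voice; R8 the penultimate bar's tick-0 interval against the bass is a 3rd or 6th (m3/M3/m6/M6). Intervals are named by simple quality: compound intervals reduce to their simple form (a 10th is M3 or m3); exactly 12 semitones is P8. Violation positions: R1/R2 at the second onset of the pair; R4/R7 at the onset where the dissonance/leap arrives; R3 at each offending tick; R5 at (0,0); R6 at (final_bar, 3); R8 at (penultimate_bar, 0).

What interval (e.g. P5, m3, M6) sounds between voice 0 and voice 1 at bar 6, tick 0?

voice 0=F3 voice 1=D4 -> M6

M6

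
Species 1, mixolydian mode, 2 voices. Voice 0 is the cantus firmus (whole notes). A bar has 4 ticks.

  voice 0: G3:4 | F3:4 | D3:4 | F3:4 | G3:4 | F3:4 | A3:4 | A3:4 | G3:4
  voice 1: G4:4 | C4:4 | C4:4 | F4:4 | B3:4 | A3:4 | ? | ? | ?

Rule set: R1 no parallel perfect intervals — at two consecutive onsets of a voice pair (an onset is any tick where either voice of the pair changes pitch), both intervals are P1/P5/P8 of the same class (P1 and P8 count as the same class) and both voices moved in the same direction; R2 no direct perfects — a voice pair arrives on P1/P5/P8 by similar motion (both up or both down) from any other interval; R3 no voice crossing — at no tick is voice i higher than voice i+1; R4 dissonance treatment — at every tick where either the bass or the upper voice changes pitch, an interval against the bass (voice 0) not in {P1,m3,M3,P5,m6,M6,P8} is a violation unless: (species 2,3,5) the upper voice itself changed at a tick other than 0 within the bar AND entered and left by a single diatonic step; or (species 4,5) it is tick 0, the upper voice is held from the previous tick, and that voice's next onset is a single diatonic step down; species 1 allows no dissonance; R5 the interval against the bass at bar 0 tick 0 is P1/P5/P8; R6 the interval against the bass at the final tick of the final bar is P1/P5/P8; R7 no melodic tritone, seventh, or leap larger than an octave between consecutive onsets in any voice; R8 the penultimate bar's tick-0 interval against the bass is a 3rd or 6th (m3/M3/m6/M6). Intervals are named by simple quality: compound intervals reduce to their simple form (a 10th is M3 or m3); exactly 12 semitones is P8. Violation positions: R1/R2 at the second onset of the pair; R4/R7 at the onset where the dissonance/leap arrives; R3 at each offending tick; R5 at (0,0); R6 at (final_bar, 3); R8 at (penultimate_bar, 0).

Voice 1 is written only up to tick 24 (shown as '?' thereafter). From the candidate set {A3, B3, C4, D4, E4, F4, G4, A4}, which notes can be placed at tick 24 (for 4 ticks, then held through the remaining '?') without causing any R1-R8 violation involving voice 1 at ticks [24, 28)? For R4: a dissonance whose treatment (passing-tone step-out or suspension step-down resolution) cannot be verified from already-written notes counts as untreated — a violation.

{A3, C4, F4}

A3: legal
B3: violates R4
C4: legal
D4: violates R4
E4: violates R2
F4: legal
G4: violates R4,R7
A4: violates R2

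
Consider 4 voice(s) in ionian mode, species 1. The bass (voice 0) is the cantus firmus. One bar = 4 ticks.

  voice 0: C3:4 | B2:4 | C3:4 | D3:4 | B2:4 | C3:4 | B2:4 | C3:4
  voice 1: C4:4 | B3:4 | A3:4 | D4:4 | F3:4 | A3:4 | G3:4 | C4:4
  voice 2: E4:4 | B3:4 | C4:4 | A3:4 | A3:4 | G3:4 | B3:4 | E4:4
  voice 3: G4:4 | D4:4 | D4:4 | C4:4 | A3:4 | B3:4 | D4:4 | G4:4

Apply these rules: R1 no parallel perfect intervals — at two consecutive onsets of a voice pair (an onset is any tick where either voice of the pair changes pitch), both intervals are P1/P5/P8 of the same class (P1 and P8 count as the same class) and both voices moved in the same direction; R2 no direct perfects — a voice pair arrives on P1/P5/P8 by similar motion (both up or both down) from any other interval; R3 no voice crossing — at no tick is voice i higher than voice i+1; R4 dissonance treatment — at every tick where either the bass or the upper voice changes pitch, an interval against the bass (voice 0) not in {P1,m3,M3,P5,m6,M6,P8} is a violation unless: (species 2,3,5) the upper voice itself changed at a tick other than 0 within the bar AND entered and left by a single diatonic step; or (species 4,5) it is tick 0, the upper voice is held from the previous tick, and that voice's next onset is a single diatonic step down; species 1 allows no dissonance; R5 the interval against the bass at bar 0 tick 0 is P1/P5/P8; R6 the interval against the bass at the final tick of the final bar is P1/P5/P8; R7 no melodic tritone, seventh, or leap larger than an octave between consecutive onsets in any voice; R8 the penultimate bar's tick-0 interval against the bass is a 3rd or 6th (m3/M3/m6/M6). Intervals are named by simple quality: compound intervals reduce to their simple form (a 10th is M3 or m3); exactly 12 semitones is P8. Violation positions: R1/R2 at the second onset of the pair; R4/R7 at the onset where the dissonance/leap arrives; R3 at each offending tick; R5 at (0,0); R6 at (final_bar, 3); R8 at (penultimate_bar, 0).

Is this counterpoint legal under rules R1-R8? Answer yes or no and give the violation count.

No (25 violations)

bar 0: v0=C3 v1=C4 v2=E4 v3=G4 (P5)
bar 1: v0=B2 v1=B3 v2=B3 v3=D4 (m3)
bar 2: v0=C3 v1=A3 v2=C4 v3=D4 (M2)
bar 3: v0=D3 v1=D4 v2=A3 v3=C4 (m7)
bar 4: v0=B2 v1=F3 v2=A3 v3=A3 (m7)
bar 5: v0=C3 v1=A3 v2=G3 v3=B3 (M7)
bar 6: v0=B2 v1=G3 v2=B3 v3=D4 (m3)
bar 7: v0=C3 v1=C4 v2=E4 v3=G4 (P5)
  R5 @ bar0.0: opens on M3
  R1 @ bar1.0: C3/C4 P8 -> B2/B3 P8 similar
  R2 @ bar1.0: C3/E4 M3 -> B2/B3 P8 similar
  R2 @ bar1.0: C4/E4 M3 -> B3/B3 P1 similar
  R1 @ bar2.0: B2/B3 P8 -> C3/C4 P8 similar
  R4 @ bar2.0: C3/D4 M2 untreated
  R2 @ bar3.0: C3/A3 M6 -> D3/D4 P8 similar
  R3 @ bar3.0: D4 above A3
  R4 @ bar3.0: D3/C4 m7 untreated
  R3 @ bar3.1: D4 above A3
  R3 @ bar3.2: D4 above A3
  R3 @ bar3.3: D4 above A3
  R4 @ bar4.0: B2/F3 TT untreated
  R4 @ bar4.0: B2/A3 m7 untreated
  R4 @ bar4.0: B2/A3 m7 untreated
  R3 @ bar5.0: A3 above G3
  R4 @ bar5.0: C3/B3 M7 untreated
  R3 @ bar5.1: A3 above G3
  R3 @ bar5.2: A3 above G3
  R3 @ bar5.3: A3 above G3
  R8 @ bar6.0: penult P8 not 3rd/6th
  R1 @ bar7.0: G3/D4 P5 -> C4/G4 P5 similar
  R2 @ bar7.0: B2/G3 m6 -> C3/C4 P8 similar
  R2 @ bar7.0: B2/D4 m3 -> C3/G4 P5 similar
  R6 @ bar7.3: closes on M3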